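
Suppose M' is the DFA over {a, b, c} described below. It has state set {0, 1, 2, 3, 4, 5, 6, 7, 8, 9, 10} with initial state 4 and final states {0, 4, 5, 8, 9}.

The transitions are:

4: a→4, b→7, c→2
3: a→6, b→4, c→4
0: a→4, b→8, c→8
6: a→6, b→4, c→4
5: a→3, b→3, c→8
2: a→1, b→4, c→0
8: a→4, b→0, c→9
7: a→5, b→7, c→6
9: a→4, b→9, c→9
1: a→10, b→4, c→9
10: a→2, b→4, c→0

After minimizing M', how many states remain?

All states are reachable from the start state.
P0 = {0,4,5,8,9} | {1,2,3,6,7,10}.
On input a, block {0,4,5,8,9} splits into {0,4,8,9} and {5}.
Refine {0,4,8,9} on symbol b: members go to different blocks, giving {0,8,9} and {4}.
Refine {1,2,3,6,7,10} on symbol a: members go to different blocks, giving {1,2,3,6,10} and {7}.
Refine {1,2,3,6,10} on symbol c: members go to different blocks, giving {1,2,10} and {3,6}.
Stable partition: {0,8,9} | {1,2,10} | {5} | {4} | {7} | {3,6} — 6 equivalence classes.

6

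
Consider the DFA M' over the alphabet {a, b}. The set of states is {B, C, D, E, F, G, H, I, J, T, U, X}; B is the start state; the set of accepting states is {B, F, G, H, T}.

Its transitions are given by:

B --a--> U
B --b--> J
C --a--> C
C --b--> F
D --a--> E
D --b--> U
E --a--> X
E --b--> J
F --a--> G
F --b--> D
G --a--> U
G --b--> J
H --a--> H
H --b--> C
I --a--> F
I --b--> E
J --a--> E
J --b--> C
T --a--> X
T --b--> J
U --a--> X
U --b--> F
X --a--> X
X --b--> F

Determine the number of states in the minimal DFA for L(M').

States {H,I,T} cannot be reached from the start state, so discard them.
P0 = {B,F,G} | {C,D,E,J,U,X}.
On input a, block {B,F,G} splits into {B,G} and {F}.
Split {C,D,E,J,U,X} by δ(·,b) → {D,E,J} and {C,U,X}.
Refine {D,E,J} on symbol a: members go to different blocks, giving {D,J} and {E}.
The partition is now stable with 5 blocks: {B,G} | {D,J} | {F} | {C,U,X} | {E}.

5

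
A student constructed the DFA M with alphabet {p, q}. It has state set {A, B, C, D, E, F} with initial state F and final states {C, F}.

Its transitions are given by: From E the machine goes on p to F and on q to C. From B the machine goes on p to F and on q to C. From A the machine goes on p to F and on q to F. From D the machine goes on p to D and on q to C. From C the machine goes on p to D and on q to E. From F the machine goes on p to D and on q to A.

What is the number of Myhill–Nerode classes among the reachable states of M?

3

Reachable states from the start: {A,C,D,E,F}. Unreachable: {B} — drop them.
Initial partition by acceptance: {C,F} | {A,D,E}.
On input p, block {A,D,E} splits into {A,E} and {D}.
Stable partition: {C,F} | {A,E} | {D} — 3 equivalence classes.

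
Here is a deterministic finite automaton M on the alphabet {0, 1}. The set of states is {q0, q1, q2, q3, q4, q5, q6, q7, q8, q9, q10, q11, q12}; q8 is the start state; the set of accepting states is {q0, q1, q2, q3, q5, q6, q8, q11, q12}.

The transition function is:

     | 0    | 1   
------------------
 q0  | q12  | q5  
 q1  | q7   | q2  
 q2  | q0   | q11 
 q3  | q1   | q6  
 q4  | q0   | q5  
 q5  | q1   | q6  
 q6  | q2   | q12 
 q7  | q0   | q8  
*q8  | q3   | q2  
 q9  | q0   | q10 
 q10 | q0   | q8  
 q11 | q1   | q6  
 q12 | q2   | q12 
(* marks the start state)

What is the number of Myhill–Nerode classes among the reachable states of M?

First remove the unreachable states {q4,q9,q10}; 10 states remain.
P0 = {q0,q1,q2,q3,q5,q6,q8,q11,q12} | {q7}.
Refine {q0,q1,q2,q3,q5,q6,q8,q11,q12} on symbol 0: members go to different blocks, giving {q0,q2,q3,q5,q6,q8,q11,q12} and {q1}.
Split {q0,q2,q3,q5,q6,q8,q11,q12} by δ(·,0) → {q0,q2,q6,q8,q12} and {q3,q5,q11}.
On input 0, block {q0,q2,q6,q8,q12} splits into {q0,q2,q6,q12} and {q8}.
Split {q0,q2,q6,q12} by δ(·,1) → {q0,q2} and {q6,q12}.
On input 0, block {q0,q2} splits into {q0} and {q2}.
The partition is now stable with 7 blocks: {q0} | {q7} | {q1} | {q3,q5,q11} | {q8} | {q6,q12} | {q2}.

7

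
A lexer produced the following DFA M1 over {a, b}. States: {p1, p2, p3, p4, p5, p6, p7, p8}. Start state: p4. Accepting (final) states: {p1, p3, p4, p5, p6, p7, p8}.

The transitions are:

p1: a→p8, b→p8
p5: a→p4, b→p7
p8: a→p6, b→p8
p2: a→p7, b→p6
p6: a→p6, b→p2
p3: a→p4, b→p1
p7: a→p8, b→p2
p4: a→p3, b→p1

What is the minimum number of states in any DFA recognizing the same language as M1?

6

Reachable states from the start: {p1,p2,p3,p4,p6,p7,p8}. Unreachable: {p5} — drop them.
Start with accepting vs non-accepting: {p1,p3,p4,p6,p7,p8} | {p2}.
Refine {p1,p3,p4,p6,p7,p8} on symbol b: members go to different blocks, giving {p1,p3,p4,p8} and {p6,p7}.
Split {p1,p3,p4,p8} by δ(·,a) → {p1,p3,p4} and {p8}.
On input a, block {p1,p3,p4} splits into {p3,p4} and {p1}.
On input a, block {p6,p7} splits into {p6} and {p7}.
No further refinement is possible. Final partition (6 blocks): {p3,p4} | {p2} | {p6} | {p8} | {p1} | {p7}.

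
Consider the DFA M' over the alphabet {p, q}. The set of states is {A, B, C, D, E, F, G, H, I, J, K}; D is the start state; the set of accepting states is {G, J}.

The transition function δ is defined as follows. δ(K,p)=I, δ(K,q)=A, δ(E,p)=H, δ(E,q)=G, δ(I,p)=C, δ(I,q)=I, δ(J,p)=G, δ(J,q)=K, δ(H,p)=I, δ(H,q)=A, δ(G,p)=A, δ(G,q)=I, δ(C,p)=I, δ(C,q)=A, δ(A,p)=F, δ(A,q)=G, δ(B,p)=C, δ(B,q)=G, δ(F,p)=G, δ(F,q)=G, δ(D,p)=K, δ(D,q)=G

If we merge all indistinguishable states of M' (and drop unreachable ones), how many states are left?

Reachable states from the start: {A,C,D,F,G,I,K}. Unreachable: {B,E,H,J} — drop them.
P0 = {G} | {A,C,D,F,I,K}.
Split {A,C,D,F,I,K} by δ(·,p) → {A,C,D,I,K} and {F}.
Split {A,C,D,I,K} by δ(·,p) → {C,D,I,K} and {A}.
Refine {C,D,I,K} on symbol q: members go to different blocks, giving {C,K} and {D} and {I}.
The partition is now stable with 6 blocks: {G} | {C,K} | {F} | {A} | {D} | {I}.

6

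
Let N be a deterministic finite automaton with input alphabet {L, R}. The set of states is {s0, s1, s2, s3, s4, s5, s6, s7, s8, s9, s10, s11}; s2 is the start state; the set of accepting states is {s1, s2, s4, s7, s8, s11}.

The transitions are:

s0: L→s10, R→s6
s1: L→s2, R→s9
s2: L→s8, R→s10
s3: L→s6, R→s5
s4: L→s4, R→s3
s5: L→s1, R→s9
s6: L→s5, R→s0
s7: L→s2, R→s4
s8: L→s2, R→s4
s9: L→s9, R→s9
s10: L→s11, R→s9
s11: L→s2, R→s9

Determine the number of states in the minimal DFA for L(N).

8

First remove the unreachable states {s7}; 11 states remain.
Start with accepting vs non-accepting: {s1,s2,s4,s8,s11} | {s0,s3,s5,s6,s9,s10}.
Refine {s1,s2,s4,s8,s11} on symbol R: members go to different blocks, giving {s1,s2,s4,s11} and {s8}.
Refine {s1,s2,s4,s11} on symbol L: members go to different blocks, giving {s1,s4,s11} and {s2}.
On input L, block {s1,s4,s11} splits into {s1,s11} and {s4}.
Split {s0,s3,s5,s6,s9,s10} by δ(·,L) → {s0,s3,s6,s9} and {s5,s10}.
Split {s0,s3,s6,s9} by δ(·,L) → {s0,s6} and {s3,s9}.
Refine {s3,s9} on symbol L: members go to different blocks, giving {s3} and {s9}.
Stable partition: {s1,s11} | {s0,s6} | {s8} | {s2} | {s4} | {s5,s10} | {s3} | {s9} — 8 equivalence classes.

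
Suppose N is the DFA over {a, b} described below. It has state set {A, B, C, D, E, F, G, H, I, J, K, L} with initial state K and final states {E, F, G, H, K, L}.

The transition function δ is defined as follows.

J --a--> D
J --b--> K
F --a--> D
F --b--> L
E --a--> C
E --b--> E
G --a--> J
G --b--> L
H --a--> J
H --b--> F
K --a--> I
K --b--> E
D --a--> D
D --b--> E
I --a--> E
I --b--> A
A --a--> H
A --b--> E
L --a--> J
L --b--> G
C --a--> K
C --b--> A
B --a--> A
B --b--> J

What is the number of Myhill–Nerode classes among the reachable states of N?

5

First remove the unreachable states {B}; 11 states remain.
P0 = {E,F,G,H,K,L} | {A,C,D,I,J}.
Split {A,C,D,I,J} by δ(·,a) → {A,C,I} and {D,J}.
Refine {E,F,G,H,K,L} on symbol a: members go to different blocks, giving {F,G,H,L} and {E,K}.
On input a, block {A,C,I} splits into {C,I} and {A}.
No further refinement is possible. Final partition (5 blocks): {F,G,H,L} | {C,I} | {D,J} | {E,K} | {A}.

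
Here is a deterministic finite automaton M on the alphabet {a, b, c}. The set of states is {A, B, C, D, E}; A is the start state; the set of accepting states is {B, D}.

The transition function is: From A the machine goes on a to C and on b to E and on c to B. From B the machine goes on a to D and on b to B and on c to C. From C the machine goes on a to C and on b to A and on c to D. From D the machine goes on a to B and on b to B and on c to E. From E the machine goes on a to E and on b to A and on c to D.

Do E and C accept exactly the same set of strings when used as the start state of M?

Initial partition by acceptance: {B,D} | {A,C,E}.
No further refinement is possible. Final partition (2 blocks): {B,D} | {A,C,E}.
E and C lie in the same block of the stable partition, so they are equivalent — no string distinguishes them.

Yes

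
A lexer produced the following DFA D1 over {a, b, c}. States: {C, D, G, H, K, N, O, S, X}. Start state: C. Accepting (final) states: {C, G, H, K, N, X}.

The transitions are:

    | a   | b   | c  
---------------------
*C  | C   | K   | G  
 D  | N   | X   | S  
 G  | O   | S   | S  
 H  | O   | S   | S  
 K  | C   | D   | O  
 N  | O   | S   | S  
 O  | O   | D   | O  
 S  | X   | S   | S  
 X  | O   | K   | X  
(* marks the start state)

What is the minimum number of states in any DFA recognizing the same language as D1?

7

Reachable states from the start: {C,D,G,K,N,O,S,X}. Unreachable: {H} — drop them.
P0 = {C,G,K,N,X} | {D,O,S}.
On input a, block {C,G,K,N,X} splits into {G,N,X} and {C,K}.
Split {G,N,X} by δ(·,b) → {G,N} and {X}.
On input a, block {D,O,S} splits into {D} and {S} and {O}.
On input b, block {C,K} splits into {C} and {K}.
No further refinement is possible. Final partition (7 blocks): {G,N} | {D} | {C} | {X} | {S} | {O} | {K}.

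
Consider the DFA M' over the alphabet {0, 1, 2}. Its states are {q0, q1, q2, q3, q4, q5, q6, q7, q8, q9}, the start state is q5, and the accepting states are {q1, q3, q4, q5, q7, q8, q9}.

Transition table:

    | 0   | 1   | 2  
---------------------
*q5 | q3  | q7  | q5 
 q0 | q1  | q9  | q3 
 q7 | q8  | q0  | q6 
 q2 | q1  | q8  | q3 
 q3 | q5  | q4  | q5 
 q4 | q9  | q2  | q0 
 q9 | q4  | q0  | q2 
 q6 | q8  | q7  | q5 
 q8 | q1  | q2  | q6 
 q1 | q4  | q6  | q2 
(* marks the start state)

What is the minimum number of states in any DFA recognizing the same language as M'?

3

Every state is reachable, so we keep all 10.
Start with accepting vs non-accepting: {q1,q3,q4,q5,q7,q8,q9} | {q0,q2,q6}.
Refine {q1,q3,q4,q5,q7,q8,q9} on symbol 1: members go to different blocks, giving {q1,q4,q7,q8,q9} and {q3,q5}.
Stable partition: {q1,q4,q7,q8,q9} | {q0,q2,q6} | {q3,q5} — 3 equivalence classes.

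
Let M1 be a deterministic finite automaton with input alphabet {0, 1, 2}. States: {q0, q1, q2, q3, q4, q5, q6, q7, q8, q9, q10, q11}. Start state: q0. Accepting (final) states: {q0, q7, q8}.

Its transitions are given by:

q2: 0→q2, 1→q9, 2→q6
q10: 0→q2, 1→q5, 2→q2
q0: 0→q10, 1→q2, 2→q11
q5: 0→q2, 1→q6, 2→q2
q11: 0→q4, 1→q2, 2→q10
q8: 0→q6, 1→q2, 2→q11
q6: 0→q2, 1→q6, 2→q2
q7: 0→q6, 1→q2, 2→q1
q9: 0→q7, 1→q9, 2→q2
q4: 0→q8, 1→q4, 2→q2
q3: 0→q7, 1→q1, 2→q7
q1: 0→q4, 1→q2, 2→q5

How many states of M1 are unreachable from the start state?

Starting at q0 and following transitions, the reachable set is {q0, q1, q2, q4, q5, q6, q7, q8, q9, q10, q11}. That leaves q3 unreachable — 1 in total.

1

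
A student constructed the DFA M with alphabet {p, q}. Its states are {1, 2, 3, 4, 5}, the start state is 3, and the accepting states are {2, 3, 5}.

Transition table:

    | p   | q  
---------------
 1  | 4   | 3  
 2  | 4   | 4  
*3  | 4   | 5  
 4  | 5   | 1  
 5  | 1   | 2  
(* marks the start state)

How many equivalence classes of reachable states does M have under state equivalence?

Every state is reachable, so we keep all 5.
Initial partition by acceptance: {2,3,5} | {1,4}.
Refine {2,3,5} on symbol q: members go to different blocks, giving {3,5} and {2}.
On input q, block {3,5} splits into {3} and {5}.
Split {1,4} by δ(·,p) → {1} and {4}.
Stable partition: {3} | {1} | {2} | {5} | {4} — 5 equivalence classes.

5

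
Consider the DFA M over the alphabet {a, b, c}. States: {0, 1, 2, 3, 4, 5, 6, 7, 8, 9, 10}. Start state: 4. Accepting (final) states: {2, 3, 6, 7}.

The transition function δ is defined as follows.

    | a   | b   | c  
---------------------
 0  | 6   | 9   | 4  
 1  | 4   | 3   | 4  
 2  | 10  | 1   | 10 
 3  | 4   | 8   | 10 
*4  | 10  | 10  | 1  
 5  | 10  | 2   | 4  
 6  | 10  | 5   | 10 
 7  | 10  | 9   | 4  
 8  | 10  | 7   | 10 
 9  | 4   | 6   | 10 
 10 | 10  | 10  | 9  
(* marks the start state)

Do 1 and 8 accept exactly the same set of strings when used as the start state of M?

Yes

States {0} cannot be reached from the start state, so discard them.
Initial partition by acceptance: {2,3,6,7} | {1,4,5,8,9,10}.
On input b, block {1,4,5,8,9,10} splits into {1,5,8,9} and {4,10}.
Stable partition: {2,3,6,7} | {1,5,8,9} | {4,10} — 3 equivalence classes.
1 and 8 lie in the same block of the stable partition, so they are equivalent — no string distinguishes them.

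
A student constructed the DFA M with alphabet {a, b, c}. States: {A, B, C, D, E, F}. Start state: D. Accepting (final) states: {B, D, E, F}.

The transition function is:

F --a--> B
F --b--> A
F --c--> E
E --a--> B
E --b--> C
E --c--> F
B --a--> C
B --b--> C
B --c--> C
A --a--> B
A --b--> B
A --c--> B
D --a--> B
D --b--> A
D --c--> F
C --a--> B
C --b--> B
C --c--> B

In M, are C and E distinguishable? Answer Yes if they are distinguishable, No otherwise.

Every state is reachable, so we keep all 6.
P0 = {B,D,E,F} | {A,C}.
Split {B,D,E,F} by δ(·,a) → {D,E,F} and {B}.
No further refinement is possible. Final partition (3 blocks): {D,E,F} | {A,C} | {B}.
C and E end up in different blocks, so they are distinguishable. For instance, the string 'ε' is accepted from only E.

Yes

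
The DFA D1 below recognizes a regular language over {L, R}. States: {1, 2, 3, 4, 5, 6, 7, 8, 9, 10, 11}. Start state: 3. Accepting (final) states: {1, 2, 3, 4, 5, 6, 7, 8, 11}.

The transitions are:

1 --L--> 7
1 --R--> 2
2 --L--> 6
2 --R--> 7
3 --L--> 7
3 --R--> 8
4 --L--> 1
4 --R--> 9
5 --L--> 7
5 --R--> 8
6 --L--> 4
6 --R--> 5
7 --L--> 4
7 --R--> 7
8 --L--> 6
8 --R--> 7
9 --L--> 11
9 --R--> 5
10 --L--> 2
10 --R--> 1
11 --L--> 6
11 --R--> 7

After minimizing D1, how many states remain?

States {10} cannot be reached from the start state, so discard them.
P0 = {1,2,3,4,5,6,7,8,11} | {9}.
On input R, block {1,2,3,4,5,6,7,8,11} splits into {1,2,3,5,6,7,8,11} and {4}.
Split {1,2,3,5,6,7,8,11} by δ(·,L) → {1,2,3,5,8,11} and {6,7}.
On input R, block {1,2,3,5,8,11} splits into {1,3,5} and {2,8,11}.
On input R, block {6,7} splits into {6} and {7}.
No further refinement is possible. Final partition (6 blocks): {1,3,5} | {9} | {4} | {6} | {2,8,11} | {7}.

6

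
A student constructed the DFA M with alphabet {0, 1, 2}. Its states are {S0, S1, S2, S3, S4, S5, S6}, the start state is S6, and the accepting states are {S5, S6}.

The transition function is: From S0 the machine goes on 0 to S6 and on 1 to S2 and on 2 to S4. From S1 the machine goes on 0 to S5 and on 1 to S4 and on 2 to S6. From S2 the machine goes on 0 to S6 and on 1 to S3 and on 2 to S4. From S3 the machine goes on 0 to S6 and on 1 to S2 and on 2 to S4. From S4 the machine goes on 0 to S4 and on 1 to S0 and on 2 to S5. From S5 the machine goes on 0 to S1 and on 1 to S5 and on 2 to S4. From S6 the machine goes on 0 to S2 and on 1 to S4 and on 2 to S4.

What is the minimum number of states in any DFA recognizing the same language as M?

Initial partition by acceptance: {S5,S6} | {S0,S1,S2,S3,S4}.
Split {S5,S6} by δ(·,1) → {S5} and {S6}.
Split {S0,S1,S2,S3,S4} by δ(·,0) → {S0,S2,S3} and {S1} and {S4}.
Stable partition: {S5} | {S0,S2,S3} | {S6} | {S1} | {S4} — 5 equivalence classes.

5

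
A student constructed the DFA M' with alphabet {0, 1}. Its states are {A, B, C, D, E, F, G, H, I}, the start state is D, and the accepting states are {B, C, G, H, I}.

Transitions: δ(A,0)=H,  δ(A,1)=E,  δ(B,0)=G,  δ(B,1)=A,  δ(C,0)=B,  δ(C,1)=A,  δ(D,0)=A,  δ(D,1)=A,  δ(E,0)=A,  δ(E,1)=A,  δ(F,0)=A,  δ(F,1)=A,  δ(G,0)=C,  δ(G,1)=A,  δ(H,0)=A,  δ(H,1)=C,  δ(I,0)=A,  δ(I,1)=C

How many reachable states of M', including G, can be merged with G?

First remove the unreachable states {F,I}; 7 states remain.
P0 = {B,C,G,H} | {A,D,E}.
On input 0, block {B,C,G,H} splits into {B,C,G} and {H}.
On input 0, block {A,D,E} splits into {D,E} and {A}.
The partition is now stable with 4 blocks: {B,C,G} | {D,E} | {H} | {A}.
The equivalence class containing G is {B,C,G}, of size 3.

3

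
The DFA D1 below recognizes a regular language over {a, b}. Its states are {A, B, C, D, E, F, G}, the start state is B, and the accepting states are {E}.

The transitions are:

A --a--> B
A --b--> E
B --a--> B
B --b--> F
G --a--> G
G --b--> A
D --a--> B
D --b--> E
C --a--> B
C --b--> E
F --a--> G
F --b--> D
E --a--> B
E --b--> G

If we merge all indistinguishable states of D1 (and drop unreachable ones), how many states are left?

First remove the unreachable states {C}; 6 states remain.
Initial partition by acceptance: {E} | {A,B,D,F,G}.
On input b, block {A,B,D,F,G} splits into {B,F,G} and {A,D}.
On input b, block {B,F,G} splits into {F,G} and {B}.
Stable partition: {E} | {F,G} | {A,D} | {B} — 4 equivalence classes.

4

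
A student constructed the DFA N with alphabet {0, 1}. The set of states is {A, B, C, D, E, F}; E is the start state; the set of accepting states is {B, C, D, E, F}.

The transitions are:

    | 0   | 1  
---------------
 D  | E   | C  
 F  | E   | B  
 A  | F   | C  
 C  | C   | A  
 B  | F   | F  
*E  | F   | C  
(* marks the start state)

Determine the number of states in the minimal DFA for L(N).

5

States {D} cannot be reached from the start state, so discard them.
Initial partition by acceptance: {B,C,E,F} | {A}.
Refine {B,C,E,F} on symbol 1: members go to different blocks, giving {B,E,F} and {C}.
Refine {B,E,F} on symbol 1: members go to different blocks, giving {B,F} and {E}.
On input 0, block {B,F} splits into {B} and {F}.
The partition is now stable with 5 blocks: {B} | {A} | {C} | {E} | {F}.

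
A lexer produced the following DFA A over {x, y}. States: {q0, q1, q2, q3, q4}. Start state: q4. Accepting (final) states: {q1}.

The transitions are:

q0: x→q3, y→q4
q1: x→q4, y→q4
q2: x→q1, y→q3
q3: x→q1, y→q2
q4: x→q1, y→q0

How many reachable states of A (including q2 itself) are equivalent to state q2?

2

Initial partition by acceptance: {q1} | {q0,q2,q3,q4}.
Split {q0,q2,q3,q4} by δ(·,x) → {q2,q3,q4} and {q0}.
Split {q2,q3,q4} by δ(·,y) → {q2,q3} and {q4}.
The partition is now stable with 4 blocks: {q1} | {q2,q3} | {q0} | {q4}.
State q2 belongs to the block {q2,q3}, which has 2 states.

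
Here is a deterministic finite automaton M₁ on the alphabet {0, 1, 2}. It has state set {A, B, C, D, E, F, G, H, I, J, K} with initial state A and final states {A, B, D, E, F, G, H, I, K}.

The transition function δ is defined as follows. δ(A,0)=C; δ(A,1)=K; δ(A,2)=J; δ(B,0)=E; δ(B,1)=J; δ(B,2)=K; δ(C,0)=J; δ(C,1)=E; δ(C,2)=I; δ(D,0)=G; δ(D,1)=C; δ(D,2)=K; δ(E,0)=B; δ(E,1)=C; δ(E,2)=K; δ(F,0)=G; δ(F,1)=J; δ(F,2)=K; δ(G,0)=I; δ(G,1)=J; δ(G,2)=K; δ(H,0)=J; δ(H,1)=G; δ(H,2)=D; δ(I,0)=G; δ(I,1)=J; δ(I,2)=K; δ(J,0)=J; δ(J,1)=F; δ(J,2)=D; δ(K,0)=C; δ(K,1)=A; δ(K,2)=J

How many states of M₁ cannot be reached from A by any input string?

Starting at A and following transitions, the reachable set is {A, B, C, D, E, F, G, I, J, K}. That leaves H unreachable — 1 in total.

1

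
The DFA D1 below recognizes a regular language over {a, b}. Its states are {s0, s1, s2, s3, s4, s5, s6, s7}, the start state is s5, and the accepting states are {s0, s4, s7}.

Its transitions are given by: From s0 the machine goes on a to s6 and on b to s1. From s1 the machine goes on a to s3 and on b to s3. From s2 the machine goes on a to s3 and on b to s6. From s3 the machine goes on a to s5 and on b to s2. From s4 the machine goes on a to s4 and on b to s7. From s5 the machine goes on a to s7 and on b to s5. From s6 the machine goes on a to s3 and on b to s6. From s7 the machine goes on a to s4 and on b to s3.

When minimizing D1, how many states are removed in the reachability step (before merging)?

2

No path from s5 leads to s0, s1; the other 6 states are all reachable.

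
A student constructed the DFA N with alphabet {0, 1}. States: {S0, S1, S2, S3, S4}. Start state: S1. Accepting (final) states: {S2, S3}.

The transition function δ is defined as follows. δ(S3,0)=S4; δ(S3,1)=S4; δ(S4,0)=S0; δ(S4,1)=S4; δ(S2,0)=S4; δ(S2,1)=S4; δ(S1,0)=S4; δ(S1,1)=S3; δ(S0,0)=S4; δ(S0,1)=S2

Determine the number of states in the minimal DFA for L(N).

Initial partition by acceptance: {S2,S3} | {S0,S1,S4}.
Split {S0,S1,S4} by δ(·,1) → {S0,S1} and {S4}.
No further refinement is possible. Final partition (3 blocks): {S2,S3} | {S0,S1} | {S4}.

3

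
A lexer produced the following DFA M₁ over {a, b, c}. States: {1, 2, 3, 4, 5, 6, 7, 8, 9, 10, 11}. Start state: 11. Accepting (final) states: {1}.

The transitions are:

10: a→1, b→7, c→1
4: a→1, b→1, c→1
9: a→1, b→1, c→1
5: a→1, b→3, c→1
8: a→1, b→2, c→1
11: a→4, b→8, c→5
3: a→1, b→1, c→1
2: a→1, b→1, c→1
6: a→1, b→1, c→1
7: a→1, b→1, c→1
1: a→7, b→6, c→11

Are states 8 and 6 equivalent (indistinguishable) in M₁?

No

States {9,10} cannot be reached from the start state, so discard them.
P0 = {1} | {2,3,4,5,6,7,8,11}.
Split {2,3,4,5,6,7,8,11} by δ(·,a) → {2,3,4,5,6,7,8} and {11}.
On input b, block {2,3,4,5,6,7,8} splits into {2,3,4,6,7} and {5,8}.
Stable partition: {1} | {2,3,4,6,7} | {11} | {5,8} — 4 equivalence classes.
8 and 6 end up in different blocks, so they are distinguishable. For instance, the string 'b' is accepted from only 6.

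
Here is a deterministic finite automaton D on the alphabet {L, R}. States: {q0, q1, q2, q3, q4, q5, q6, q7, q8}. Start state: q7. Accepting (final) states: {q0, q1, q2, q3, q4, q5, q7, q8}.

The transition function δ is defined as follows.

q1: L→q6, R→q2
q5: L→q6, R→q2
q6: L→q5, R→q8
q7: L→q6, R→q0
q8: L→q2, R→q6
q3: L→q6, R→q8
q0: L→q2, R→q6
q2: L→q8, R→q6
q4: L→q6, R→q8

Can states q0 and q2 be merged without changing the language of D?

Yes

Reachable states from the start: {q0,q2,q5,q6,q7,q8}. Unreachable: {q1,q3,q4} — drop them.
Start with accepting vs non-accepting: {q0,q2,q5,q7,q8} | {q6}.
Refine {q0,q2,q5,q7,q8} on symbol L: members go to different blocks, giving {q0,q2,q8} and {q5,q7}.
The partition is now stable with 3 blocks: {q0,q2,q8} | {q6} | {q5,q7}.
q0 and q2 lie in the same block of the stable partition, so they are equivalent — no string distinguishes them.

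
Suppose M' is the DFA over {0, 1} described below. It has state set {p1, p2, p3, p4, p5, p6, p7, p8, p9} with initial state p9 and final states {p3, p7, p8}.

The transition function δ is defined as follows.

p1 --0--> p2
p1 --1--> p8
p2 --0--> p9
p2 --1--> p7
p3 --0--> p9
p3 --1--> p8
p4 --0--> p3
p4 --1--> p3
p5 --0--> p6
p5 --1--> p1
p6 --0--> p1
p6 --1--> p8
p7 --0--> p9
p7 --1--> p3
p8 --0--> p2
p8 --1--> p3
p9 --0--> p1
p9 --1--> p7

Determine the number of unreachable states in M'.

Starting at p9 and following transitions, the reachable set is {p1, p2, p3, p7, p8, p9}. That leaves p4, p5, p6 unreachable — 3 in total.

3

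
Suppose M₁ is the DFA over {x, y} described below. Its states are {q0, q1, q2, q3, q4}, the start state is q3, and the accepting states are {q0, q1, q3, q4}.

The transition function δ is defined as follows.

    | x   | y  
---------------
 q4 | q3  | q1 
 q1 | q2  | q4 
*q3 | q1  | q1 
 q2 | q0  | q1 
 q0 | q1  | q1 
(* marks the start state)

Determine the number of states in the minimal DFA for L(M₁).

Start with accepting vs non-accepting: {q0,q1,q3,q4} | {q2}.
Refine {q0,q1,q3,q4} on symbol x: members go to different blocks, giving {q0,q3,q4} and {q1}.
On input x, block {q0,q3,q4} splits into {q0,q3} and {q4}.
No further refinement is possible. Final partition (4 blocks): {q0,q3} | {q2} | {q1} | {q4}.

4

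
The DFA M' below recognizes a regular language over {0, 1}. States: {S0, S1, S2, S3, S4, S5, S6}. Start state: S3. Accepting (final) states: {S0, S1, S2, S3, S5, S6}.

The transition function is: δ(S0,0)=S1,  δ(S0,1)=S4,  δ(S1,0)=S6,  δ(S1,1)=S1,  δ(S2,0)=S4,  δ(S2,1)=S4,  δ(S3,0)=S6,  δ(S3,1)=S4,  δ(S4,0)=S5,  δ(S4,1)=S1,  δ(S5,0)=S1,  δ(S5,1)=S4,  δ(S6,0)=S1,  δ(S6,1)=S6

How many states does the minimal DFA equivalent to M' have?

States {S0,S2} cannot be reached from the start state, so discard them.
Start with accepting vs non-accepting: {S1,S3,S5,S6} | {S4}.
Refine {S1,S3,S5,S6} on symbol 1: members go to different blocks, giving {S1,S6} and {S3,S5}.
The partition is now stable with 3 blocks: {S1,S6} | {S4} | {S3,S5}.

3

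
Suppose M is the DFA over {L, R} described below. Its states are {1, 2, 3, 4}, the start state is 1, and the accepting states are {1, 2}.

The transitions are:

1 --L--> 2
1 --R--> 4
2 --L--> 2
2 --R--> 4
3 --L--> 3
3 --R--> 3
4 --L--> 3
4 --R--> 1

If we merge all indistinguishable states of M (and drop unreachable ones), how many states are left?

All states are reachable from the start state.
P0 = {1,2} | {3,4}.
Split {3,4} by δ(·,R) → {3} and {4}.
No further refinement is possible. Final partition (3 blocks): {1,2} | {3} | {4}.

3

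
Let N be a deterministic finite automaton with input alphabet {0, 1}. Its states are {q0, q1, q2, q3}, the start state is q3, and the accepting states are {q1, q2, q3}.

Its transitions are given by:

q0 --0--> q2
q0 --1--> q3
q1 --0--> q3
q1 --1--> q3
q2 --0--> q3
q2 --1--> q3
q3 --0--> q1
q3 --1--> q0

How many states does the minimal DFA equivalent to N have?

Every state is reachable, so we keep all 4.
P0 = {q1,q2,q3} | {q0}.
On input 1, block {q1,q2,q3} splits into {q1,q2} and {q3}.
The partition is now stable with 3 blocks: {q1,q2} | {q0} | {q3}.

3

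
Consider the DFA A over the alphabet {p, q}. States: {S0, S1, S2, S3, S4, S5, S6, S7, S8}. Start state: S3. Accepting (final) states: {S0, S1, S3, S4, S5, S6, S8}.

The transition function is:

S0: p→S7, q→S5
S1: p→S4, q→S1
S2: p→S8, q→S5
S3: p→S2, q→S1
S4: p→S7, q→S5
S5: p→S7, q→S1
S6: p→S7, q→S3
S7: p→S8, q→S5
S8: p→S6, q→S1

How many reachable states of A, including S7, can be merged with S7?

2

Reachable states from the start: {S1,S2,S3,S4,S5,S6,S7,S8}. Unreachable: {S0} — drop them.
Start with accepting vs non-accepting: {S1,S3,S4,S5,S6,S8} | {S2,S7}.
Refine {S1,S3,S4,S5,S6,S8} on symbol p: members go to different blocks, giving {S3,S4,S5,S6} and {S1,S8}.
On input q, block {S3,S4,S5,S6} splits into {S3,S5} and {S4,S6}.
Stable partition: {S3,S5} | {S2,S7} | {S1,S8} | {S4,S6} — 4 equivalence classes.
The equivalence class containing S7 is {S2,S7}, of size 2.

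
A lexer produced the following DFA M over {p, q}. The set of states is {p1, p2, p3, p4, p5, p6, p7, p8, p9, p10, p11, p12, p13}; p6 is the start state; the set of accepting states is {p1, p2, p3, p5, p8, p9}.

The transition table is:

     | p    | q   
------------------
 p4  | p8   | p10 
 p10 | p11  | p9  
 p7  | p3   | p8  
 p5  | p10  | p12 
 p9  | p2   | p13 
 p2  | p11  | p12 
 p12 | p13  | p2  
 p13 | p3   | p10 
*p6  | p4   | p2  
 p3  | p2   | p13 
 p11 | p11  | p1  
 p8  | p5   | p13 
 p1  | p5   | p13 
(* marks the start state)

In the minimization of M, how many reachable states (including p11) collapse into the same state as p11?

Reachable states from the start: {p1,p2,p3,p4,p5,p6,p8,p9,p10,p11,p12,p13}. Unreachable: {p7} — drop them.
Initial partition by acceptance: {p1,p2,p3,p5,p8,p9} | {p4,p6,p10,p11,p12,p13}.
Split {p1,p2,p3,p5,p8,p9} by δ(·,p) → {p1,p3,p8,p9} and {p2,p5}.
Split {p4,p6,p10,p11,p12,p13} by δ(·,p) → {p6,p10,p11,p12} and {p4,p13}.
On input p, block {p6,p10,p11,p12} splits into {p6,p12} and {p10,p11}.
The partition is now stable with 5 blocks: {p1,p3,p8,p9} | {p6,p12} | {p2,p5} | {p4,p13} | {p10,p11}.
State p11 belongs to the block {p10,p11}, which has 2 states.

2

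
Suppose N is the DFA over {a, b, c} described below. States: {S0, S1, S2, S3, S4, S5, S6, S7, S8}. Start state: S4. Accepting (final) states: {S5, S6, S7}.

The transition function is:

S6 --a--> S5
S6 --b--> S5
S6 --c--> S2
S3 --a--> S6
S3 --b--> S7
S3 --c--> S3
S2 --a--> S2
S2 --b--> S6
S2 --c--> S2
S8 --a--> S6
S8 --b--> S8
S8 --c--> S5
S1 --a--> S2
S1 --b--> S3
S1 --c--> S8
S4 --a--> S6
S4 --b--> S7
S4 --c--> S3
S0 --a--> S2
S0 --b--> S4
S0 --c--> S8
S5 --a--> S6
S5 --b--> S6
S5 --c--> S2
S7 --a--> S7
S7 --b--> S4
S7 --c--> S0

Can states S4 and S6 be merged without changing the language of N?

No

Reachable states from the start: {S0,S2,S3,S4,S5,S6,S7,S8}. Unreachable: {S1} — drop them.
Start with accepting vs non-accepting: {S5,S6,S7} | {S0,S2,S3,S4,S8}.
On input b, block {S5,S6,S7} splits into {S5,S6} and {S7}.
Refine {S0,S2,S3,S4,S8} on symbol a: members go to different blocks, giving {S3,S4,S8} and {S0,S2}.
Split {S3,S4,S8} by δ(·,b) → {S3,S4} and {S8}.
Split {S0,S2} by δ(·,b) → {S0} and {S2}.
The partition is now stable with 6 blocks: {S5,S6} | {S3,S4} | {S7} | {S0} | {S8} | {S2}.
S4 and S6 end up in different blocks, so they are distinguishable. For instance, the string 'ε' is accepted from only S6.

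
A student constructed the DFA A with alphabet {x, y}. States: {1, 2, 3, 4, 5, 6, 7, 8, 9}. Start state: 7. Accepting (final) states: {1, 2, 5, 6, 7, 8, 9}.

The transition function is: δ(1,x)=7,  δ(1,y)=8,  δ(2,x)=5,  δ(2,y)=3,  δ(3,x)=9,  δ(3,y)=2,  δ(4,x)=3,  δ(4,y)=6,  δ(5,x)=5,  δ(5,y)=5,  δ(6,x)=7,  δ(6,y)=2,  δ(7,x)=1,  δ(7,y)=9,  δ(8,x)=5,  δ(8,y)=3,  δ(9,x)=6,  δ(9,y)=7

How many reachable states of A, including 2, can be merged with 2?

2

States {4} cannot be reached from the start state, so discard them.
Start with accepting vs non-accepting: {1,2,5,6,7,8,9} | {3}.
Refine {1,2,5,6,7,8,9} on symbol y: members go to different blocks, giving {1,5,6,7,9} and {2,8}.
Refine {1,5,6,7,9} on symbol y: members go to different blocks, giving {5,7,9} and {1,6}.
On input x, block {5,7,9} splits into {7,9} and {5}.
No further refinement is possible. Final partition (5 blocks): {7,9} | {3} | {2,8} | {1,6} | {5}.
The equivalence class containing 2 is {2,8}, of size 2.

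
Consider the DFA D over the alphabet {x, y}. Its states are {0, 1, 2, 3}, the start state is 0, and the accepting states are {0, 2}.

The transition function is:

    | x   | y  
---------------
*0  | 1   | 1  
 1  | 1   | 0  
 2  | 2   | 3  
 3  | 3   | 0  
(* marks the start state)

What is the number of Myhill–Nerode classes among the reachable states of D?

Reachable states from the start: {0,1}. Unreachable: {2,3} — drop them.
Initial partition by acceptance: {0} | {1}.
The partition is now stable with 2 blocks: {0} | {1}.

2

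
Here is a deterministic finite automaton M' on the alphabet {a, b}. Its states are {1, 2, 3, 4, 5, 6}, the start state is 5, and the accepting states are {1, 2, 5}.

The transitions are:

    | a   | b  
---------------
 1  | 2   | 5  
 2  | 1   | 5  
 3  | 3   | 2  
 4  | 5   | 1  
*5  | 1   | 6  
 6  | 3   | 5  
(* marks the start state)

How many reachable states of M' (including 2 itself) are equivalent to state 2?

First remove the unreachable states {4}; 5 states remain.
Start with accepting vs non-accepting: {1,2,5} | {3,6}.
Refine {1,2,5} on symbol b: members go to different blocks, giving {1,2} and {5}.
Refine {3,6} on symbol b: members go to different blocks, giving {3} and {6}.
No further refinement is possible. Final partition (4 blocks): {1,2} | {3} | {5} | {6}.
State 2 belongs to the block {1,2}, which has 2 states.

2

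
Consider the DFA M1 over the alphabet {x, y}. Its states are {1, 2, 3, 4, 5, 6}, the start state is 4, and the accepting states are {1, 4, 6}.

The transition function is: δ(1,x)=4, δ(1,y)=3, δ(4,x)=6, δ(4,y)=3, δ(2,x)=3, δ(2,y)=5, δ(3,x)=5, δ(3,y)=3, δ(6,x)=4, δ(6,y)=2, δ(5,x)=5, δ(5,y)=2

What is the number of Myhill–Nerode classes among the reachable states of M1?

2

First remove the unreachable states {1}; 5 states remain.
P0 = {4,6} | {2,3,5}.
Stable partition: {4,6} | {2,3,5} — 2 equivalence classes.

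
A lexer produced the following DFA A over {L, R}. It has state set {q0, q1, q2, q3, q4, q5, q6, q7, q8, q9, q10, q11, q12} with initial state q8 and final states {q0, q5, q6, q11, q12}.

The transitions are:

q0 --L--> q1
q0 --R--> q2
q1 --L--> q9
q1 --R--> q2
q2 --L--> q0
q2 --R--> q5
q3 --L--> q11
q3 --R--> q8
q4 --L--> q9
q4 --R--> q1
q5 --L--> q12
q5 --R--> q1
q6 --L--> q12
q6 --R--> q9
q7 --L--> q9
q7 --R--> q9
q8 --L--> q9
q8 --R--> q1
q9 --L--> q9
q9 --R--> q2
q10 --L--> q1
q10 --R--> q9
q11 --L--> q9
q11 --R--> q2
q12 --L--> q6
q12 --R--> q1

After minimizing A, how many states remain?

5

First remove the unreachable states {q3,q4,q7,q10,q11}; 8 states remain.
Start with accepting vs non-accepting: {q0,q5,q6,q12} | {q1,q2,q8,q9}.
On input L, block {q0,q5,q6,q12} splits into {q5,q6,q12} and {q0}.
On input L, block {q1,q2,q8,q9} splits into {q1,q8,q9} and {q2}.
Split {q1,q8,q9} by δ(·,R) → {q1,q9} and {q8}.
No further refinement is possible. Final partition (5 blocks): {q5,q6,q12} | {q1,q9} | {q0} | {q2} | {q8}.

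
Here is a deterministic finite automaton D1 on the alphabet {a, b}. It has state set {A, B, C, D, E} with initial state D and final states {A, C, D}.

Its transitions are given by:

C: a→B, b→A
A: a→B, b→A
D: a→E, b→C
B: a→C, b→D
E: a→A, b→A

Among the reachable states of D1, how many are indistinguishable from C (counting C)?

Every state is reachable, so we keep all 5.
Initial partition by acceptance: {A,C,D} | {B,E}.
No further refinement is possible. Final partition (2 blocks): {A,C,D} | {B,E}.
The equivalence class containing C is {A,C,D}, of size 3.

3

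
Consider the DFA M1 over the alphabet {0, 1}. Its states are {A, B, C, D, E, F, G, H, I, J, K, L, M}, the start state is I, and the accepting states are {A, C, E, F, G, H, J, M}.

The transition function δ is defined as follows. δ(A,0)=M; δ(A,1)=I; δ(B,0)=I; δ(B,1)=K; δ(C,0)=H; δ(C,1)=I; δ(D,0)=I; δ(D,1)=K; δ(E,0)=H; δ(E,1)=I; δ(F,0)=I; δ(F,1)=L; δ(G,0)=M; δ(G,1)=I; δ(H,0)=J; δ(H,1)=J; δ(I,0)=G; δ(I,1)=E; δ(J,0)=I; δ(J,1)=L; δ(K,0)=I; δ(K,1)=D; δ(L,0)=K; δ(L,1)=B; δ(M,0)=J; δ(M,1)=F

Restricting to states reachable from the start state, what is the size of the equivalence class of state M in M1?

2

States {A,C} cannot be reached from the start state, so discard them.
Start with accepting vs non-accepting: {E,F,G,H,J,M} | {B,D,I,K,L}.
On input 0, block {E,F,G,H,J,M} splits into {E,G,H,M} and {F,J}.
Split {E,G,H,M} by δ(·,0) → {E,G} and {H,M}.
On input 0, block {B,D,I,K,L} splits into {B,D,K,L} and {I}.
On input 0, block {B,D,K,L} splits into {B,D,K} and {L}.
No further refinement is possible. Final partition (6 blocks): {E,G} | {B,D,K} | {F,J} | {H,M} | {I} | {L}.
The equivalence class containing M is {H,M}, of size 2.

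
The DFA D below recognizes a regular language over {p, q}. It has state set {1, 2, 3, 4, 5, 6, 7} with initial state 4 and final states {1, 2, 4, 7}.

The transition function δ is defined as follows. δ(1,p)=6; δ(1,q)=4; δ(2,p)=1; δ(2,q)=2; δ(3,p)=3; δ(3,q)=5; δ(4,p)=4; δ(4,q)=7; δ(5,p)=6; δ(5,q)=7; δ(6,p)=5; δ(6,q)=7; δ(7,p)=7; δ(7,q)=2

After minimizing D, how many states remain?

States {3} cannot be reached from the start state, so discard them.
Initial partition by acceptance: {1,2,4,7} | {5,6}.
On input p, block {1,2,4,7} splits into {2,4,7} and {1}.
Split {2,4,7} by δ(·,p) → {4,7} and {2}.
On input q, block {4,7} splits into {4} and {7}.
The partition is now stable with 5 blocks: {4} | {5,6} | {1} | {2} | {7}.

5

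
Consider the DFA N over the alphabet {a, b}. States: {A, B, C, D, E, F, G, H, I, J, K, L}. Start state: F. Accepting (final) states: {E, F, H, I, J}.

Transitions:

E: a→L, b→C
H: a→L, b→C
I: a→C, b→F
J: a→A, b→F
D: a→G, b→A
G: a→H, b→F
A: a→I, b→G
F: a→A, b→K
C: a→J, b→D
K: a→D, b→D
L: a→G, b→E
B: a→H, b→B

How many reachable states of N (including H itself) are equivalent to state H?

2

First remove the unreachable states {B}; 11 states remain.
Start with accepting vs non-accepting: {E,F,H,I,J} | {A,C,D,G,K,L}.
Split {E,F,H,I,J} by δ(·,b) → {E,F,H} and {I,J}.
On input a, block {A,C,D,G,K,L} splits into {D,K,L} and {A,C} and {G}.
Split {E,F,H} by δ(·,a) → {E,H} and {F}.
On input a, block {D,K,L} splits into {D,L} and {K}.
Split {D,L} by δ(·,b) → {D} and {L}.
Split {A,C} by δ(·,b) → {A} and {C}.
Split {I,J} by δ(·,a) → {I} and {J}.
The partition is now stable with 10 blocks: {E,H} | {D} | {I} | {A} | {G} | {F} | {K} | {L} | {C} | {J}.
The equivalence class containing H is {E,H}, of size 2.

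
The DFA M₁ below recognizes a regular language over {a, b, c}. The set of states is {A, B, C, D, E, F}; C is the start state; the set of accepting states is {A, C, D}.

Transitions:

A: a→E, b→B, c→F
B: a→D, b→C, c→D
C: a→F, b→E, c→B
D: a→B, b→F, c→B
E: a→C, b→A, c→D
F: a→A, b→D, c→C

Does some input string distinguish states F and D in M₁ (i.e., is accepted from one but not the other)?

Initial partition by acceptance: {A,C,D} | {B,E,F}.
No further refinement is possible. Final partition (2 blocks): {A,C,D} | {B,E,F}.
F and D end up in different blocks, so they are distinguishable. For instance, the string 'ε' is accepted from only D.

Yes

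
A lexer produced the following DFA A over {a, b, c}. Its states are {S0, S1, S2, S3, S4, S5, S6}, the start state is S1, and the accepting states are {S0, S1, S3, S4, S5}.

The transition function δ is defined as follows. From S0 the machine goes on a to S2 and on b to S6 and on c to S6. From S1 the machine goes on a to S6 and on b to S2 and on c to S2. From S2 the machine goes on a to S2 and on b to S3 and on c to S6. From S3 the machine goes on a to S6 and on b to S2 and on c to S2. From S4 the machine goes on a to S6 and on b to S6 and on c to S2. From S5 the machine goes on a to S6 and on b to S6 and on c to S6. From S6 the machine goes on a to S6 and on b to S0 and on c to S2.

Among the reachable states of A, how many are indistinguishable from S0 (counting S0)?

3

States {S4,S5} cannot be reached from the start state, so discard them.
Start with accepting vs non-accepting: {S0,S1,S3} | {S2,S6}.
No further refinement is possible. Final partition (2 blocks): {S0,S1,S3} | {S2,S6}.
The equivalence class containing S0 is {S0,S1,S3}, of size 3.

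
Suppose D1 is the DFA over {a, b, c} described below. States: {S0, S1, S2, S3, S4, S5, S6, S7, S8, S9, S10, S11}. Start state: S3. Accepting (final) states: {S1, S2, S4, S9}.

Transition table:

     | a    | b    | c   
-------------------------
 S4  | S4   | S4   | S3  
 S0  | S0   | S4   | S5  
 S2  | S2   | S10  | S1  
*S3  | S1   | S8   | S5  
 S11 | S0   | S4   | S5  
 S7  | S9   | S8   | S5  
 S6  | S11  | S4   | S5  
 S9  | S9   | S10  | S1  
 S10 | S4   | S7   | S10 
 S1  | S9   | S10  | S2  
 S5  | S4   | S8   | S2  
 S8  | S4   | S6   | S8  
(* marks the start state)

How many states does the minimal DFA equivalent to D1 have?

7

Start with accepting vs non-accepting: {S1,S2,S4,S9} | {S0,S3,S5,S6,S7,S8,S10,S11}.
On input b, block {S1,S2,S4,S9} splits into {S1,S2,S9} and {S4}.
On input a, block {S0,S3,S5,S6,S7,S8,S10,S11} splits into {S0,S6,S11} and {S5,S8,S10} and {S3,S7}.
Refine {S5,S8,S10} on symbol b: members go to different blocks, giving {S5} and {S8} and {S10}.
No further refinement is possible. Final partition (7 blocks): {S1,S2,S9} | {S0,S6,S11} | {S4} | {S5} | {S3,S7} | {S8} | {S10}.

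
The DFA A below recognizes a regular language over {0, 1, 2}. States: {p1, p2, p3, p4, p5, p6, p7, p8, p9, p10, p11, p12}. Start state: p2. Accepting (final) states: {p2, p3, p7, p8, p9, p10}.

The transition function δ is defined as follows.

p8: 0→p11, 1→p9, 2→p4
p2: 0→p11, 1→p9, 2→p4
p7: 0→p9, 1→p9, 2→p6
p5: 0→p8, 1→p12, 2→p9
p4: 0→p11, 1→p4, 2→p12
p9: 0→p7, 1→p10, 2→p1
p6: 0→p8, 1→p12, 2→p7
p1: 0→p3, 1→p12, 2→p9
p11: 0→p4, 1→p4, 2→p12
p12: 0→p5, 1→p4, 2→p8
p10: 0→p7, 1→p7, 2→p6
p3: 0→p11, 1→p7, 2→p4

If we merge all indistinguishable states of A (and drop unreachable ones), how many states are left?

5

Every state is reachable, so we keep all 12.
Initial partition by acceptance: {p2,p3,p7,p8,p9,p10} | {p1,p4,p5,p6,p11,p12}.
Refine {p2,p3,p7,p8,p9,p10} on symbol 0: members go to different blocks, giving {p2,p3,p8} and {p7,p9,p10}.
Refine {p1,p4,p5,p6,p11,p12} on symbol 0: members go to different blocks, giving {p1,p5,p6} and {p4,p11,p12}.
On input 0, block {p4,p11,p12} splits into {p4,p11} and {p12}.
Stable partition: {p2,p3,p8} | {p1,p5,p6} | {p7,p9,p10} | {p4,p11} | {p12} — 5 equivalence classes.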